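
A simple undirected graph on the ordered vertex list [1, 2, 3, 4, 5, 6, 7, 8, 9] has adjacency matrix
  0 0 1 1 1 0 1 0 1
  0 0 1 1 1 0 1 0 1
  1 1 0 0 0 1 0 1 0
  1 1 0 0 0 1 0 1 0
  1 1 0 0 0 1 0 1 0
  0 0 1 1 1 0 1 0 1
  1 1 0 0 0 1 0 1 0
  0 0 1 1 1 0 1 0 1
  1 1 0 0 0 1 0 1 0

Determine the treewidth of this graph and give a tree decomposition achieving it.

The largest bag has 5 vertices, giving width 4; this decomposition certifies tw(G) ≤ 4. For the lower bound: the 5 vertex sets {8,9}, {2,5}, {6,7}, {1}, {4} are disjoint, each induces a connected subgraph, and every pair is joined by at least one edge of G. Contracting each set to a single vertex therefore yields K_{5} as a minor, and since treewidth is minor-monotone, tw(G) ≥ tw(K_{5}) = 4. Hence tw(G) = 4 exactly.

Treewidth 4.
Bags: B1 = {1, 2, 6, 8, 9}  B2 = {1, 2, 5, 6, 8}  B3 = {1, 2, 6, 7, 8}  B4 = {1, 2, 4, 6, 8}  B5 = {1, 2, 3, 6, 8}
Tree: B1–B2, B2–B3, B3–B4, B4–B5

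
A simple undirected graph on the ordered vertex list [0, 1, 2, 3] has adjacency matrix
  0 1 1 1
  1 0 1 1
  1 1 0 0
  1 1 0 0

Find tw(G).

2

A width-2 tree decomposition is:
Bags: B1 = {0, 1, 3}  B2 = {0, 1, 2}
Tree: B1–B2
Every bag has size at most 3, so the width is 3 − 1 = 2 and tw(G) ≤ 2. For the lower bound, the 3 vertices {0, 1, 2} are pairwise adjacent, and any tree decomposition puts a clique entirely inside one bag — forcing width ≥ 2. The upper and lower bounds meet at 2, so that is the treewidth.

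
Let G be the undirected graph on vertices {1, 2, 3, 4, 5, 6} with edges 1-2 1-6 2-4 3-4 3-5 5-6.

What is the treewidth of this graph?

A width-2 tree decomposition is:
Bags: B1 = {1, 5, 6}  B2 = {1, 3, 5}  B3 = {1, 3, 4}  B4 = {1, 2, 4}
Tree: B1–B2, B2–B3, B3–B4
Every bag has size at most 3, so the width is 3 − 1 = 2 and tw(G) ≤ 2. For the lower bound, G contains the cycle 1–6–5–3–4–2–1, so G is not a forest; only forests have treewidth ≤ 1, hence tw(G) ≥ 2. Combining the bounds, tw(G) = 2.

2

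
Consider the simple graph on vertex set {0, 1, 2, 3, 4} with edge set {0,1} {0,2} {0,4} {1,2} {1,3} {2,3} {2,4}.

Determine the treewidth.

2

A width-2 tree decomposition is:
Bags: B1 = {0, 2, 4}  B2 = {0, 1, 2}  B3 = {1, 2, 3}
Tree: B1–B2, B2–B3
The largest bag has 3 vertices, giving width 2; this decomposition certifies tw(G) ≤ 2. Conversely, {0, 1, 2} is a clique of size 3, and the vertices of any clique must share a bag in every tree decomposition; so some bag has ≥ 3 vertices and tw(G) ≥ 2. The upper and lower bounds meet at 2, so that is the treewidth.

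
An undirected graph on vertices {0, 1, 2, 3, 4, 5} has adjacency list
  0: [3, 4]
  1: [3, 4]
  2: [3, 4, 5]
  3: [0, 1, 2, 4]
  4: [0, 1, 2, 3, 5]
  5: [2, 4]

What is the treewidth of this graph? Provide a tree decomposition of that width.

Each bag holds 3 vertices, so the decomposition has width 2, which upper-bounds the treewidth. On the other hand G contains the 3-clique {0, 3, 4}. A clique must lie in a single bag of any decomposition, so no decomposition can have width below 2. The upper and lower bounds meet at 2, so that is the treewidth.

Treewidth 2.
One such decomposition:
Bags: B1 = {0, 3, 4}  B2 = {2, 3, 4}  B3 = {1, 3, 4}  B4 = {2, 4, 5}
Tree: B1–B2, B1–B3, B2–B4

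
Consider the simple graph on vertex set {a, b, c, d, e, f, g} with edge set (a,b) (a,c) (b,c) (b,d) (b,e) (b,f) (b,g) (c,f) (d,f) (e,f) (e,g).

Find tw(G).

A width-2 tree decomposition is:
Bags: B1 = {b, d, f}  B2 = {b, e, f}  B3 = {b, c, f}  B4 = {b, e, g}  B5 = {a, b, c}
Tree: B1–B2, B2–B3, B2–B4, B3–B5
The largest bag has 3 vertices, giving width 2; this decomposition certifies tw(G) ≤ 2. For the lower bound, the 3 vertices {b, e, g} are pairwise adjacent, and any tree decomposition puts a clique entirely inside one bag — forcing width ≥ 2. Combining the bounds, tw(G) = 2.

2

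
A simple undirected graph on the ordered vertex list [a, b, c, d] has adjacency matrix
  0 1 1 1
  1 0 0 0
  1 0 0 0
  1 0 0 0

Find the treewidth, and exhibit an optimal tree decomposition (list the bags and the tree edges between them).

Every bag has size at most 2, so the width is 2 − 1 = 1 and tw(G) ≤ 1. Since G has at least one edge (e.g. d–a), it is not an edgeless graph, so tw(G) ≥ 1. Hence tw(G) = 1 exactly.

Treewidth 1.
Bags: B1 = {a, d}  B2 = {a, c}  B3 = {a, b}
Tree: B1–B2, B1–B3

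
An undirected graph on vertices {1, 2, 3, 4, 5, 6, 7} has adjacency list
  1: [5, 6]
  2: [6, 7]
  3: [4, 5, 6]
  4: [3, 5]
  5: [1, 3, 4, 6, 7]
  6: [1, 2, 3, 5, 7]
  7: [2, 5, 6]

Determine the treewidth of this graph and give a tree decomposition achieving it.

Every bag has size at most 3, so the width is 3 − 1 = 2 and tw(G) ≤ 2. For the lower bound, the 3 vertices {2, 6, 7} are pairwise adjacent, and any tree decomposition puts a clique entirely inside one bag — forcing width ≥ 2. Combining the bounds, tw(G) = 2.

Treewidth 2.
One such decomposition:
Bags: B1 = {1, 5, 6}  B2 = {3, 5, 6}  B3 = {5, 6, 7}  B4 = {2, 6, 7}  B5 = {3, 4, 5}
Tree: B1–B2, B1–B3, B3–B4, B2–B5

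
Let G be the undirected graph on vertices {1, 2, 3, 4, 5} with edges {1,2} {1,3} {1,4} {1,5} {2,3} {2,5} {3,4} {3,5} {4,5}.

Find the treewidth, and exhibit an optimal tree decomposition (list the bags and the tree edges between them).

Treewidth 3.
One optimal decomposition is:
Bags: B1 = {1, 2, 3, 5}  B2 = {1, 3, 4, 5}
Tree: B1–B2

Each bag holds 4 vertices, so the decomposition has width 3, which upper-bounds the treewidth. Conversely, {1, 2, 3, 5} is a clique of size 4, and the vertices of any clique must share a bag in every tree decomposition; so some bag has ≥ 4 vertices and tw(G) ≥ 3. The upper and lower bounds meet at 3, so that is the treewidth.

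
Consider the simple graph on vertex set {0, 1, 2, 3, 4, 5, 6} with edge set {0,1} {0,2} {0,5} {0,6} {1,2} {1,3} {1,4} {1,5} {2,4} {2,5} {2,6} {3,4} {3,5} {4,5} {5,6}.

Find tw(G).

3

A width-3 tree decomposition is:
Bags: B1 = {0, 1, 2, 5}  B2 = {1, 2, 4, 5}  B3 = {1, 3, 4, 5}  B4 = {0, 2, 5, 6}
Tree: B1–B2, B2–B3, B1–B4
Every bag has size at most 4, so the width is 4 − 1 = 3 and tw(G) ≤ 3. Conversely, {0, 1, 2, 5} is a clique of size 4, and the vertices of any clique must share a bag in every tree decomposition; so some bag has ≥ 4 vertices and tw(G) ≥ 3. Combining the bounds, tw(G) = 3.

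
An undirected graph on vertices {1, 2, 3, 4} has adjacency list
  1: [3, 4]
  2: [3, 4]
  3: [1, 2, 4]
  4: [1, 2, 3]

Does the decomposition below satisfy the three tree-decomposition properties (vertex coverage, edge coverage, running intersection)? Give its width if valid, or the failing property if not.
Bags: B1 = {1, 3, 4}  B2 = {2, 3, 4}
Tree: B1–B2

Checking the three conditions: (i) the bags cover all of {1, 2, 3, 4}; (ii) for each edge, some bag contains both endpoints; (iii) the bags containing any fixed vertex form a subtree. All hold, so the decomposition is valid with width 3 − 1 = 2.

Yes; width 2.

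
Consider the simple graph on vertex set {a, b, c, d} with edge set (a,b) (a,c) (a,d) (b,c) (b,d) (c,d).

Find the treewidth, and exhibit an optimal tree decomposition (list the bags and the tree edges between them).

With just one bag of size 4, the width is 4 − 1 = 3, so tw(G) ≤ 3. For the lower bound, the 4 vertices {a, b, c, d} are pairwise adjacent, and any tree decomposition puts a clique entirely inside one bag — forcing width ≥ 3. The upper and lower bounds meet at 3, so that is the treewidth.

Treewidth 3.
One optimal decomposition is:
Bags: B1 = {a, b, c, d}
Tree: (single bag)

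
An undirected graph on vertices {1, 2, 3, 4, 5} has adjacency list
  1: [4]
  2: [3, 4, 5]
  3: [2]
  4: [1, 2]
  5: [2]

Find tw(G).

1

A width-1 tree decomposition is:
Bags: B1 = {2, 3}  B2 = {2, 4}  B3 = {2, 5}  B4 = {1, 4}
Tree: B1–B2, B1–B3, B2–B4
Each bag holds 2 vertices, so the decomposition has width 1, which upper-bounds the treewidth. Any graph with an edge has treewidth ≥ 1, and G has the edge 3–2. Therefore the treewidth is 1.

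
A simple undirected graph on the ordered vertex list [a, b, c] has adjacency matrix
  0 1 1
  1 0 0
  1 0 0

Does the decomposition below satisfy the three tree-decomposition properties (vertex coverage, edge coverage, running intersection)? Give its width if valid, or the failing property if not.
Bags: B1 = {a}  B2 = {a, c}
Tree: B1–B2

No — vertex b appears in no bag.

A tree decomposition must satisfy three properties: every vertex lies in some bag; for every edge, both endpoints lie together in some bag; and for every vertex, the bags containing it form a connected subtree. Here vertex b appears in no bag, so the decomposition is invalid.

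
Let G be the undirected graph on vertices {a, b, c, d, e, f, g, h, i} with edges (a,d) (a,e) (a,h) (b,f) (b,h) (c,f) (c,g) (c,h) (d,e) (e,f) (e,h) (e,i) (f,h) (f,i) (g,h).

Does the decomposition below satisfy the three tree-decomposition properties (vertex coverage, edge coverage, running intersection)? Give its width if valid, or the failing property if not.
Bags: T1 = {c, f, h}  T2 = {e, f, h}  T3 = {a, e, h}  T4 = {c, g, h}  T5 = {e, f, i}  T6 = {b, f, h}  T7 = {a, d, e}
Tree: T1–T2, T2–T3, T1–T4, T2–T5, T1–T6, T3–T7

Checking the three conditions: (i) the bags cover all of {a, b, c, d, e, f, g, h, i}; (ii) for each edge, some bag contains both endpoints; (iii) the bags containing any fixed vertex form a subtree. All hold, so the decomposition is valid with width 3 − 1 = 2.

Yes; width 2.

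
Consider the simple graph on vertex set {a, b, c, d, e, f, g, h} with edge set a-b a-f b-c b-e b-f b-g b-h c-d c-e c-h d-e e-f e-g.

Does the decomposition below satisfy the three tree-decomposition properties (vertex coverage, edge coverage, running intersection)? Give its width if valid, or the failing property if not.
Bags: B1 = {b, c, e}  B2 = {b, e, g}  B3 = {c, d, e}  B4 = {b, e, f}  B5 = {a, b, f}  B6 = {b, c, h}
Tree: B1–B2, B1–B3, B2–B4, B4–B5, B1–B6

Yes; width 2.

Vertex coverage: the bags together contain {a, b, c, d, e, f, g, h}, the full vertex set. Edge coverage: each edge of G has both endpoints in at least one bag. Running intersection: for every vertex, the bags containing it form a connected subtree. All three properties hold, so this is a valid tree decomposition of width max|bag| − 1 = 2, and hence tw(G) ≤ 2.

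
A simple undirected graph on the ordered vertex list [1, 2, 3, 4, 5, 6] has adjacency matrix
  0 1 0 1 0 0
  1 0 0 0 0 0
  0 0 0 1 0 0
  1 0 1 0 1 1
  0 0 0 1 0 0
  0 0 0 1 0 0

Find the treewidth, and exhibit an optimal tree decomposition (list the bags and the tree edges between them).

Each bag holds 2 vertices, so the decomposition has width 1, which upper-bounds the treewidth. Any graph with an edge has treewidth ≥ 1, and G has the edge 4–1. Therefore the treewidth is 1.

Treewidth 1.
One optimal decomposition is:
Bags: B1 = {1, 4}  B2 = {4, 5}  B3 = {3, 4}  B4 = {4, 6}  B5 = {1, 2}
Tree: B1–B2, B1–B3, B2–B4, B1–B5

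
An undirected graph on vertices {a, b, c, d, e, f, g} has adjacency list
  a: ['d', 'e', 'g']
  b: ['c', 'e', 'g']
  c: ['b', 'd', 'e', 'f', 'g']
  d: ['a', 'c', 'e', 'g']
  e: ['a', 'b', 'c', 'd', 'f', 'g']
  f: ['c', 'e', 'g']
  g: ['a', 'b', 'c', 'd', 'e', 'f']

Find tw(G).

3

A width-3 tree decomposition is:
Bags: B1 = {c, d, e, g}  B2 = {b, c, e, g}  B3 = {a, d, e, g}  B4 = {c, e, f, g}
Tree: B1–B2, B1–B3, B1–B4
Every bag has size at most 4, so the width is 4 − 1 = 3 and tw(G) ≤ 3. Conversely, {c, d, e, g} is a clique of size 4, and the vertices of any clique must share a bag in every tree decomposition; so some bag has ≥ 4 vertices and tw(G) ≥ 3. The upper and lower bounds meet at 3, so that is the treewidth.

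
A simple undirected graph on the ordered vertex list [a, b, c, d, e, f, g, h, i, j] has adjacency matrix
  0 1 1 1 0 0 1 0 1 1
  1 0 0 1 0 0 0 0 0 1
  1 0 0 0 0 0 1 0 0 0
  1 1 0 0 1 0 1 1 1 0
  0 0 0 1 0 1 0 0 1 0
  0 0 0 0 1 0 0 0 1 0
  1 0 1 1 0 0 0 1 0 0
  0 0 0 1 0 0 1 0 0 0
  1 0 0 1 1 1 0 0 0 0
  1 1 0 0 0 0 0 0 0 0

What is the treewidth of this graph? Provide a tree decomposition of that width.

Treewidth 2.
Bags: B1 = {a, d, i}  B2 = {d, e, i}  B3 = {e, f, i}  B4 = {a, b, d}  B5 = {a, d, g}  B6 = {a, b, j}  B7 = {a, c, g}  B8 = {d, g, h}
Tree: B1–B2, B2–B3, B1–B4, B1–B5, B4–B6, B5–B7, B5–B8

Every bag has size at most 3, so the width is 3 − 1 = 2 and tw(G) ≤ 2. On the other hand G contains the 3-clique {d, e, i}. A clique must lie in a single bag of any decomposition, so no decomposition can have width below 2. Hence tw(G) = 2 exactly.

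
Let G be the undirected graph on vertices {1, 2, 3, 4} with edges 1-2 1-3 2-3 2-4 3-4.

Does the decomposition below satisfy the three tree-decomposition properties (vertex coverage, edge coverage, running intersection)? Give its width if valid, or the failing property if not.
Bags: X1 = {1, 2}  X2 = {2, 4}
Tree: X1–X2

A tree decomposition must satisfy three properties: every vertex lies in some bag; for every edge, both endpoints lie together in some bag; and for every vertex, the bags containing it form a connected subtree. Here vertex 3 appears in no bag, so the decomposition is invalid.

No — vertex 3 appears in no bag.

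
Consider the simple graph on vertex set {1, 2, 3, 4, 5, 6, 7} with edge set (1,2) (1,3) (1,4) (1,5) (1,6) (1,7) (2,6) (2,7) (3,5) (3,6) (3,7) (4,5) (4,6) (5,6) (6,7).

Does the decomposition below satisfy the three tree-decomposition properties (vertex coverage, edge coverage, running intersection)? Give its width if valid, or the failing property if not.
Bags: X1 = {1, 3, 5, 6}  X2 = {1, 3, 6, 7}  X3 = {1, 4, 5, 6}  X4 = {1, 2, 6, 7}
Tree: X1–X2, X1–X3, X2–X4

Yes; width 3.

Every vertex of G appears in some bag (union = {1, 2, 3, 4, 5, 6, 7}); every edge is covered by a bag; and for each vertex v the set of bags containing v is connected in the bag tree. The decomposition is therefore valid. The largest bag has 4 vertices, so the width is 3.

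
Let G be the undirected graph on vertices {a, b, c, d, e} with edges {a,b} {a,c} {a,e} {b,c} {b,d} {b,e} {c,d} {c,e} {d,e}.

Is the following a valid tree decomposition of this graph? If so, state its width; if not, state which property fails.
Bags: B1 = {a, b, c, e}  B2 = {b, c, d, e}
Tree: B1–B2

Checking the three conditions: (i) the bags cover all of {a, b, c, d, e}; (ii) for each edge, some bag contains both endpoints; (iii) the bags containing any fixed vertex form a subtree. All hold, so the decomposition is valid with width 4 − 1 = 3.

Yes; width 3.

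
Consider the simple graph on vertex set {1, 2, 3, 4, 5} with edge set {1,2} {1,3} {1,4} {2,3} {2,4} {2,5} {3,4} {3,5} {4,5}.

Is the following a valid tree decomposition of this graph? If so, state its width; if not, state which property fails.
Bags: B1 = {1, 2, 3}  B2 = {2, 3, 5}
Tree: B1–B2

No — vertex 4 appears in no bag.

A tree decomposition must satisfy three properties: every vertex lies in some bag; for every edge, both endpoints lie together in some bag; and for every vertex, the bags containing it form a connected subtree. Here vertex 4 appears in no bag, so the decomposition is invalid.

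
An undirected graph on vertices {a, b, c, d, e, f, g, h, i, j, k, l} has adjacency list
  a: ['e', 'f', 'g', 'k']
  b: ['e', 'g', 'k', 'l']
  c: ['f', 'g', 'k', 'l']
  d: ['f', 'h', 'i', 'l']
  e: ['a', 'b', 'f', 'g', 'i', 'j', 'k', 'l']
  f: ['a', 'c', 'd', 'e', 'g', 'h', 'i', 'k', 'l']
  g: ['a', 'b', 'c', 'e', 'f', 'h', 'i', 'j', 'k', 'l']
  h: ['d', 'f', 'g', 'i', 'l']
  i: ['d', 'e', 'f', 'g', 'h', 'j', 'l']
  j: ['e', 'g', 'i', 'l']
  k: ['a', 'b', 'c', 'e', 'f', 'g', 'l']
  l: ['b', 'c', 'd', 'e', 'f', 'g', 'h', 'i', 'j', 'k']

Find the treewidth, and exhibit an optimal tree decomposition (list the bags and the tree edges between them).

Every bag has size at most 5, so the width is 5 − 1 = 4 and tw(G) ≤ 4. Conversely, {d, f, h, i, l} is a clique of size 5, and the vertices of any clique must share a bag in every tree decomposition; so some bag has ≥ 5 vertices and tw(G) ≥ 4. Hence tw(G) = 4 exactly.

Treewidth 4.
Bags: B1 = {e, f, g, i, l}  B2 = {f, g, h, i, l}  B3 = {d, f, h, i, l}  B4 = {e, g, i, j, l}  B5 = {e, f, g, k, l}  B6 = {b, e, g, k, l}  B7 = {c, f, g, k, l}  B8 = {a, e, f, g, k}
Tree: B1–B2, B2–B3, B1–B4, B1–B5, B5–B6, B5–B7, B5–B8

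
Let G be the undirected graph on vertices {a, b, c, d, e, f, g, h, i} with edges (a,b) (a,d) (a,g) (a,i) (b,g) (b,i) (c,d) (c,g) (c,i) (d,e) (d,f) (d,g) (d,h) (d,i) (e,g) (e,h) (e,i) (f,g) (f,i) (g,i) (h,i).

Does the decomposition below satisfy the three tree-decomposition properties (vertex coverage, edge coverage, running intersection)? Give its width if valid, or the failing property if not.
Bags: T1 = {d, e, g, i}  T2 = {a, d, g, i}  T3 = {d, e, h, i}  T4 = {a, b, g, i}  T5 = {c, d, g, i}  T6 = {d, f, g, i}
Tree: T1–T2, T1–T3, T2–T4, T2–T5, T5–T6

Checking the three conditions: (i) the bags cover all of {a, b, c, d, e, f, g, h, i}; (ii) for each edge, some bag contains both endpoints; (iii) the bags containing any fixed vertex form a subtree. All hold, so the decomposition is valid with width 4 − 1 = 3.

Yes; width 3.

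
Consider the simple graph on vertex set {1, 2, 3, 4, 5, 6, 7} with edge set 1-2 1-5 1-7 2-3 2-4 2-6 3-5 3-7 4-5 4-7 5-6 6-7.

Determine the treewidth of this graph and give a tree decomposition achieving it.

Treewidth 3.
One such decomposition:
Bags: B1 = {2, 5, 6, 7}  B2 = {2, 4, 5, 7}  B3 = {1, 2, 5, 7}  B4 = {2, 3, 5, 7}
Tree: B1–B2, B2–B3, B3–B4

The largest bag has 4 vertices, giving width 3; this decomposition certifies tw(G) ≤ 3. For the lower bound: the 4 vertex sets {2,6}, {4,5}, {7}, {1} are disjoint, each induces a connected subgraph, and every pair is joined by at least one edge of G. Contracting each set to a single vertex therefore yields K_{4} as a minor, and since treewidth is minor-monotone, tw(G) ≥ tw(K_{4}) = 3. Combining the bounds, tw(G) = 3.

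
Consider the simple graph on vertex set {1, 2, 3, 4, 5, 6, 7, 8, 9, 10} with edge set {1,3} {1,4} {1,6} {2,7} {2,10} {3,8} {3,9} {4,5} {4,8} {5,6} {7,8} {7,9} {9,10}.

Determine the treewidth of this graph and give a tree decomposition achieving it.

Treewidth 2.
Bags: B1 = {2, 7, 10}  B2 = {7, 9, 10}  B3 = {7, 8, 9}  B4 = {3, 8, 9}  B5 = {3, 4, 8}  B6 = {1, 3, 4}  B7 = {1, 4, 5}  B8 = {1, 5, 6}
Tree: B1–B2, B2–B3, B3–B4, B4–B5, B5–B6, B6–B7, B7–B8

Every bag has size at most 3, so the width is 3 − 1 = 2 and tw(G) ≤ 2. The edges 2–10–9–7–2 form a cycle, so G is not a tree and its treewidth is at least 2. Combining the bounds, tw(G) = 2.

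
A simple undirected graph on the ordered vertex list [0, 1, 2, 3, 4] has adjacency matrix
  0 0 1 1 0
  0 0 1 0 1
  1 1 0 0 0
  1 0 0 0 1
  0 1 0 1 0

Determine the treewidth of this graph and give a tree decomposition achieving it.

Every bag has size at most 3, so the width is 3 − 1 = 2 and tw(G) ≤ 2. Since 4–1–2–0–3–4 is a cycle in G, G is not acyclic. Forests are exactly the graphs of treewidth ≤ 1, so tw(G) ≥ 2. The upper and lower bounds meet at 2, so that is the treewidth.

Treewidth 2.
One optimal decomposition is:
Bags: B1 = {1, 2, 4}  B2 = {0, 2, 4}  B3 = {0, 3, 4}
Tree: B1–B2, B2–B3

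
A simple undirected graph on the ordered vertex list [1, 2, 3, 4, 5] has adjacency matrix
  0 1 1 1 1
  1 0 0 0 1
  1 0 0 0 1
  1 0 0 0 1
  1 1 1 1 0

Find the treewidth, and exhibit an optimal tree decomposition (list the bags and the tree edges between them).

Every bag has size at most 3, so the width is 3 − 1 = 2 and tw(G) ≤ 2. On the other hand G contains the 3-clique {1, 2, 5}. A clique must lie in a single bag of any decomposition, so no decomposition can have width below 2. The upper and lower bounds meet at 2, so that is the treewidth.

Treewidth 2.
One optimal decomposition is:
Bags: B1 = {1, 3, 5}  B2 = {1, 4, 5}  B3 = {1, 2, 5}
Tree: B1–B2, B1–B3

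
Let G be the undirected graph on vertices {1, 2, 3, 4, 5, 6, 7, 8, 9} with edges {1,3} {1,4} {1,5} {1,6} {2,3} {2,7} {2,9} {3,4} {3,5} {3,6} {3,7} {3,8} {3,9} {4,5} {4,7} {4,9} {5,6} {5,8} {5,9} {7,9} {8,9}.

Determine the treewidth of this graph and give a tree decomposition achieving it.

Treewidth 3.
One such decomposition:
Bags: B1 = {3, 4, 7, 9}  B2 = {3, 4, 5, 9}  B3 = {1, 3, 4, 5}  B4 = {3, 5, 8, 9}  B5 = {1, 3, 5, 6}  B6 = {2, 3, 7, 9}
Tree: B1–B2, B2–B3, B2–B4, B3–B5, B1–B6

Each bag holds 4 vertices, so the decomposition has width 3, which upper-bounds the treewidth. On the other hand G contains the 4-clique {2, 3, 7, 9}. A clique must lie in a single bag of any decomposition, so no decomposition can have width below 3. Hence tw(G) = 3 exactly.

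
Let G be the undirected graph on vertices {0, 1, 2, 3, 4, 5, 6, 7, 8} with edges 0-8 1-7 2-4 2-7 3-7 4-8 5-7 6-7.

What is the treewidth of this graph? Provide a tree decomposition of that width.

Treewidth 1.
One such decomposition:
Bags: B1 = {2, 7}  B2 = {2, 4}  B3 = {3, 7}  B4 = {5, 7}  B5 = {4, 8}  B6 = {1, 7}  B7 = {0, 8}  B8 = {6, 7}
Tree: B1–B2, B1–B3, B3–B4, B2–B5, B3–B6, B5–B7, B4–B8

Every bag has size at most 2, so the width is 2 − 1 = 1 and tw(G) ≤ 1. Any graph with an edge has treewidth ≥ 1, and G has the edge 7–2. Hence tw(G) = 1 exactly.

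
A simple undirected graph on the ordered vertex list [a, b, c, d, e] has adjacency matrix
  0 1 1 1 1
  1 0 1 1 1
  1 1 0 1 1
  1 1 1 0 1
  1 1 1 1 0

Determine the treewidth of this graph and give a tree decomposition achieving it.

Treewidth 4.
Bags: B1 = {a, b, c, d, e}
Tree: (single bag)

A single bag containing all 5 vertices is trivially a valid decomposition of width 4. Conversely, {a, b, c, d, e} is a clique of size 5, and the vertices of any clique must share a bag in every tree decomposition; so some bag has ≥ 5 vertices and tw(G) ≥ 4. Hence tw(G) = 4 exactly.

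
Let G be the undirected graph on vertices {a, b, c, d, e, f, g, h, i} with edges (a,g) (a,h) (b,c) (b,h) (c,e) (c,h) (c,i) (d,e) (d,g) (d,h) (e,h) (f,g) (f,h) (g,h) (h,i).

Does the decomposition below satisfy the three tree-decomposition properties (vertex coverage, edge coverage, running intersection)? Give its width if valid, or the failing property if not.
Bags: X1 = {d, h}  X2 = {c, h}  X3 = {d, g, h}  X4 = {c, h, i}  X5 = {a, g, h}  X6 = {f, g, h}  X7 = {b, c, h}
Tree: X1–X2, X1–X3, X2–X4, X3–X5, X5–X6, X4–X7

A tree decomposition must satisfy three properties: every vertex lies in some bag; for every edge, both endpoints lie together in some bag; and for every vertex, the bags containing it form a connected subtree. Here vertex e appears in no bag, so the decomposition is invalid.

No — vertex e appears in no bag.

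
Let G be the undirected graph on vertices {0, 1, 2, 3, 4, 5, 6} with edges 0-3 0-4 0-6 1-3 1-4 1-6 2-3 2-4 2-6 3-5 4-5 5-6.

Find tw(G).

A width-3 tree decomposition is:
Bags: B1 = {1, 3, 4, 6}  B2 = {0, 3, 4, 6}  B3 = {3, 4, 5, 6}  B4 = {2, 3, 4, 6}
Tree: B1–B2, B2–B3, B3–B4
Each bag holds 4 vertices, so the decomposition has width 3, which upper-bounds the treewidth. For the lower bound: the 4 vertex sets {1,4}, {0,3}, {6}, {5} are disjoint, each induces a connected subgraph, and every pair is joined by at least one edge of G. Contracting each set to a single vertex therefore yields K_{4} as a minor, and since treewidth is minor-monotone, tw(G) ≥ tw(K_{4}) = 3. Combining the bounds, tw(G) = 3.

3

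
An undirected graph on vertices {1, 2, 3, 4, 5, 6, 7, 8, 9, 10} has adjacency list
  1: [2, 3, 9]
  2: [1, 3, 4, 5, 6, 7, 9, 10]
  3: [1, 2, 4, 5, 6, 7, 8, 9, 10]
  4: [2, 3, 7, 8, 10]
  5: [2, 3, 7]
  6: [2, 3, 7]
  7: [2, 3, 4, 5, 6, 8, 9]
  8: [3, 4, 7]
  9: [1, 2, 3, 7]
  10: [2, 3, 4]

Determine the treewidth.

3

A width-3 tree decomposition is:
Bags: B1 = {3, 4, 7, 8}  B2 = {2, 3, 4, 7}  B3 = {2, 3, 7, 9}  B4 = {2, 3, 6, 7}  B5 = {1, 2, 3, 9}  B6 = {2, 3, 5, 7}  B7 = {2, 3, 4, 10}
Tree: B1–B2, B2–B3, B3–B4, B3–B5, B4–B6, B2–B7
The largest bag has 4 vertices, giving width 3; this decomposition certifies tw(G) ≤ 3. For the lower bound, the 4 vertices {3, 4, 7, 8} are pairwise adjacent, and any tree decomposition puts a clique entirely inside one bag — forcing width ≥ 3. The upper and lower bounds meet at 3, so that is the treewidth.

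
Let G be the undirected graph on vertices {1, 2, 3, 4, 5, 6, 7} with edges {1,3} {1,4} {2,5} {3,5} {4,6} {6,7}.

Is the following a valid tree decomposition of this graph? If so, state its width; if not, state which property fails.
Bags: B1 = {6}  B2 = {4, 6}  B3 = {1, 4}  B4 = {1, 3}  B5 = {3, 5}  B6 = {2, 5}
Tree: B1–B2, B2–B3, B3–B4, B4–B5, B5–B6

A tree decomposition must satisfy three properties: every vertex lies in some bag; for every edge, both endpoints lie together in some bag; and for every vertex, the bags containing it form a connected subtree. Here vertex 7 appears in no bag, so the decomposition is invalid.

No — vertex 7 appears in no bag.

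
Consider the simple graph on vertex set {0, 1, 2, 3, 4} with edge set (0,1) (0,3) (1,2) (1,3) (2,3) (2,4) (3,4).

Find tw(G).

2

A width-2 tree decomposition is:
Bags: B1 = {1, 2, 3}  B2 = {0, 1, 3}  B3 = {2, 3, 4}
Tree: B1–B2, B1–B3
Every bag has size at most 3, so the width is 3 − 1 = 2 and tw(G) ≤ 2. Conversely, {0, 1, 3} is a clique of size 3, and the vertices of any clique must share a bag in every tree decomposition; so some bag has ≥ 3 vertices and tw(G) ≥ 2. Hence tw(G) = 2 exactly.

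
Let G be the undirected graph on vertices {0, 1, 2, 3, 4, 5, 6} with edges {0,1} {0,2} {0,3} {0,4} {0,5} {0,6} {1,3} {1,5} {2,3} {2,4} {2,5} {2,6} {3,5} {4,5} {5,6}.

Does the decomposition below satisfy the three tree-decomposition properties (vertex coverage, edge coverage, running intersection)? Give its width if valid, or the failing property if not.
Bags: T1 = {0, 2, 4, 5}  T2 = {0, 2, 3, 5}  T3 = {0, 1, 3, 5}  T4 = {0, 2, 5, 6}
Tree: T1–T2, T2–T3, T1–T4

Every vertex of G appears in some bag (union = {0, 1, 2, 3, 4, 5, 6}); every edge is covered by a bag; and for each vertex v the set of bags containing v is connected in the bag tree. The decomposition is therefore valid. The largest bag has 4 vertices, so the width is 3.

Yes; width 3.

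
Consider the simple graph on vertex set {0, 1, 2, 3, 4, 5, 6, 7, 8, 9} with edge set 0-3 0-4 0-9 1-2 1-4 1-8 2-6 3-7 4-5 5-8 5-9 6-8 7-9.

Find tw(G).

2

A width-2 tree decomposition is:
Bags: B1 = {3, 7, 9}  B2 = {0, 3, 9}  B3 = {0, 5, 9}  B4 = {0, 4, 5}  B5 = {4, 5, 8}  B6 = {1, 4, 8}  B7 = {1, 6, 8}  B8 = {1, 2, 6}
Tree: B1–B2, B2–B3, B3–B4, B4–B5, B5–B6, B6–B7, B7–B8
Each bag holds 3 vertices, so the decomposition has width 2, which upper-bounds the treewidth. Since 7–3–0–9–7 is a cycle in G, G is not acyclic. Forests are exactly the graphs of treewidth ≤ 1, so tw(G) ≥ 2. Hence tw(G) = 2 exactly.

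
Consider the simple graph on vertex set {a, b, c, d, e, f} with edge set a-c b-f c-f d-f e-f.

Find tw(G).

A width-1 tree decomposition is:
Bags: B1 = {b, f}  B2 = {c, f}  B3 = {e, f}  B4 = {d, f}  B5 = {a, c}
Tree: B1–B2, B1–B3, B1–B4, B2–B5
The largest bag has 2 vertices, giving width 1; this decomposition certifies tw(G) ≤ 1. Since G has at least one edge (e.g. b–f), it is not an edgeless graph, so tw(G) ≥ 1. Therefore the treewidth is 1.

1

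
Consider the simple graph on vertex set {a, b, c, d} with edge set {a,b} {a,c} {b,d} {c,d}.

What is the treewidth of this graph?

2

A width-2 tree decomposition is:
Bags: B1 = {a, b, c}  B2 = {b, c, d}
Tree: B1–B2
Each bag holds 3 vertices, so the decomposition has width 2, which upper-bounds the treewidth. For the lower bound, G contains the cycle c–a–b–d–c, so G is not a forest; only forests have treewidth ≤ 1, hence tw(G) ≥ 2. Therefore the treewidth is 2.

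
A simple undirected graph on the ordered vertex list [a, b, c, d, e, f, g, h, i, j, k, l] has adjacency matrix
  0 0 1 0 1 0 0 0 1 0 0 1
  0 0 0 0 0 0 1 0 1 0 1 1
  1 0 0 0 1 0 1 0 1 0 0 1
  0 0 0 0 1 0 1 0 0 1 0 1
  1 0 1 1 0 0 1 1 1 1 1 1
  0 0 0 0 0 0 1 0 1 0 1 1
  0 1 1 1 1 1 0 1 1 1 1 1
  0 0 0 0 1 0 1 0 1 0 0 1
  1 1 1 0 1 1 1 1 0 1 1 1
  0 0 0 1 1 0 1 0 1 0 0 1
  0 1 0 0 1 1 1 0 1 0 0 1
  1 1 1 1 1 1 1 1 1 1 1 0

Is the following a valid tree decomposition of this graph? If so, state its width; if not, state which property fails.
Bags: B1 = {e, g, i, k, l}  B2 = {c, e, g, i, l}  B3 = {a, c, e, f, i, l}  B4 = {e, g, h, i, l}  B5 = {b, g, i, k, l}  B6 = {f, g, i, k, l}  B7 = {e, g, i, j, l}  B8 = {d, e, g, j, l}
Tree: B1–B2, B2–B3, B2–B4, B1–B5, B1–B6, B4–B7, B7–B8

A tree decomposition must satisfy three properties: every vertex lies in some bag; for every edge, both endpoints lie together in some bag; and for every vertex, the bags containing it form a connected subtree. Here bags containing vertex f are not connected in the tree, so the decomposition is invalid.

No — bags containing vertex f are not connected in the tree.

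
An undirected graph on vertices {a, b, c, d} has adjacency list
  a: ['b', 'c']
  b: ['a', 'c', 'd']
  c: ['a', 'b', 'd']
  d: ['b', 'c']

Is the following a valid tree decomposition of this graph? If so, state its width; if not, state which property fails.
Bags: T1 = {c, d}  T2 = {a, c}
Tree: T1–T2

No — vertex b appears in no bag.

A tree decomposition must satisfy three properties: every vertex lies in some bag; for every edge, both endpoints lie together in some bag; and for every vertex, the bags containing it form a connected subtree. Here vertex b appears in no bag, so the decomposition is invalid.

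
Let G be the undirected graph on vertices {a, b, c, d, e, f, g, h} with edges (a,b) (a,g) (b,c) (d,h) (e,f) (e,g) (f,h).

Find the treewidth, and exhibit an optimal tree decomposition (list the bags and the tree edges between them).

Treewidth 1.
One such decomposition:
Bags: B1 = {d, h}  B2 = {f, h}  B3 = {e, f}  B4 = {e, g}  B5 = {a, g}  B6 = {a, b}  B7 = {b, c}
Tree: B1–B2, B2–B3, B3–B4, B4–B5, B5–B6, B6–B7

The largest bag has 2 vertices, giving width 1; this decomposition certifies tw(G) ≤ 1. Any graph with an edge has treewidth ≥ 1, and G has the edge d–h. Therefore the treewidth is 1.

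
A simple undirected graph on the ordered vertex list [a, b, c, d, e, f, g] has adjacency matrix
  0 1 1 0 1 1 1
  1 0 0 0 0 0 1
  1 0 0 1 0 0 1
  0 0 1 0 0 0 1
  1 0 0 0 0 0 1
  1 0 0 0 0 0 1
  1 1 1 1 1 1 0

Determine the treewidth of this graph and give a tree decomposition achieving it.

Treewidth 2.
One such decomposition:
Bags: B1 = {a, c, g}  B2 = {a, b, g}  B3 = {a, f, g}  B4 = {a, e, g}  B5 = {c, d, g}
Tree: B1–B2, B1–B3, B1–B4, B1–B5

Each bag holds 3 vertices, so the decomposition has width 2, which upper-bounds the treewidth. On the other hand G contains the 3-clique {c, d, g}. A clique must lie in a single bag of any decomposition, so no decomposition can have width below 2. Therefore the treewidth is 2.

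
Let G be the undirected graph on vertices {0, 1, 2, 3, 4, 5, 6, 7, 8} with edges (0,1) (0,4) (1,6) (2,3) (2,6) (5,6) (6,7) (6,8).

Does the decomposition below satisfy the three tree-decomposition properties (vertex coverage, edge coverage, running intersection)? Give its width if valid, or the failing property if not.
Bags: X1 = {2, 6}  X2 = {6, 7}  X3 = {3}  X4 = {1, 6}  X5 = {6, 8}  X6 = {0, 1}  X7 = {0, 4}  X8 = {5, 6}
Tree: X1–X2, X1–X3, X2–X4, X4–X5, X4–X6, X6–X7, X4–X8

No — edge (2,3) lies in no bag.

A tree decomposition must satisfy three properties: every vertex lies in some bag; for every edge, both endpoints lie together in some bag; and for every vertex, the bags containing it form a connected subtree. Here edge (2,3) lies in no bag, so the decomposition is invalid.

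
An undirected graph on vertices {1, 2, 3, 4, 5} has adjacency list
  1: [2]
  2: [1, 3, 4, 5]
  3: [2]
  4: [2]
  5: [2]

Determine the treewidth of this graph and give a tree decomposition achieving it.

The largest bag has 2 vertices, giving width 1; this decomposition certifies tw(G) ≤ 1. G has an edge, so its treewidth is at least 1. Combining the bounds, tw(G) = 1.

Treewidth 1.
One optimal decomposition is:
Bags: B1 = {2, 4}  B2 = {2, 3}  B3 = {2, 5}  B4 = {1, 2}
Tree: B1–B2, B2–B3, B3–B4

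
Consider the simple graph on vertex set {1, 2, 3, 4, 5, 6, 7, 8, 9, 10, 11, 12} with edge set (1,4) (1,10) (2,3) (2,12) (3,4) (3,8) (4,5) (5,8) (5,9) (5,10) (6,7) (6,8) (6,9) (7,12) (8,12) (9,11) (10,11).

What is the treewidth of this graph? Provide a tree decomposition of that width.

Every bag has size at most 4, so the width is 4 − 1 = 3 and tw(G) ≤ 3. For the lower bound: the 4 vertex sets {1,10,11}, {4}, {5}, {3,6,8,9} are disjoint, each induces a connected subgraph, and every pair is joined by at least one edge of G. Contracting each set to a single vertex therefore yields K_{4} as a minor, and since treewidth is minor-monotone, tw(G) ≥ tw(K_{4}) = 3. Therefore the treewidth is 3.

Treewidth 3.
Bags: B1 = {1, 4, 10, 11}  B2 = {4, 5, 10, 11}  B3 = {4, 5, 9, 11}  B4 = {3, 4, 5, 9}  B5 = {3, 5, 8, 9}  B6 = {3, 6, 8, 9}  B7 = {2, 3, 6, 8}  B8 = {2, 6, 8, 12}  B9 = {2, 6, 7, 12}
Tree: B1–B2, B2–B3, B3–B4, B4–B5, B5–B6, B6–B7, B7–B8, B8–B9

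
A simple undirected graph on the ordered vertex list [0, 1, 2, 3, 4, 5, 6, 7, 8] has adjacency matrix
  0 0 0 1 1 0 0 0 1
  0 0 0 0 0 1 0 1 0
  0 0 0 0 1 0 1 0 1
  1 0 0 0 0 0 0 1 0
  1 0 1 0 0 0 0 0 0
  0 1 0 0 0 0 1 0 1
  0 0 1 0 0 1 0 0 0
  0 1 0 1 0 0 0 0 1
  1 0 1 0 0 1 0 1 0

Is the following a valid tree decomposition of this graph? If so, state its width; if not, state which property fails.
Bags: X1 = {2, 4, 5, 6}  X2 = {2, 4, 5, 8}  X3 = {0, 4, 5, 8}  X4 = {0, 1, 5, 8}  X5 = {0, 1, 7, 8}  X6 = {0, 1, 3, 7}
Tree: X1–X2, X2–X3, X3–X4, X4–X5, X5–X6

Checking the three conditions: (i) the bags cover all of {0, 1, 2, 3, 4, 5, 6, 7, 8}; (ii) for each edge, some bag contains both endpoints; (iii) the bags containing any fixed vertex form a subtree. All hold, so the decomposition is valid with width 4 − 1 = 3.

Yes; width 3.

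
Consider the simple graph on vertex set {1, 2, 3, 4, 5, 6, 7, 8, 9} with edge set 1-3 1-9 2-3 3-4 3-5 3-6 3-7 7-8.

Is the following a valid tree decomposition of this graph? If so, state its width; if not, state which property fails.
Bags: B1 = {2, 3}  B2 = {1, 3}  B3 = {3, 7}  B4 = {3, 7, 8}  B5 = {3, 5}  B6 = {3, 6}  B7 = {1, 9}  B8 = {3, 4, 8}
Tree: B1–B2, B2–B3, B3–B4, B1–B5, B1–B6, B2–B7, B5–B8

A tree decomposition must satisfy three properties: every vertex lies in some bag; for every edge, both endpoints lie together in some bag; and for every vertex, the bags containing it form a connected subtree. Here bags containing vertex 8 are not connected in the tree, so the decomposition is invalid.

No — bags containing vertex 8 are not connected in the tree.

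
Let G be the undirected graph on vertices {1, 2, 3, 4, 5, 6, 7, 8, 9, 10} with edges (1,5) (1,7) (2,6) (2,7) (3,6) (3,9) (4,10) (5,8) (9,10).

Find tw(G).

A width-1 tree decomposition is:
Bags: B1 = {5, 8}  B2 = {1, 5}  B3 = {1, 7}  B4 = {2, 7}  B5 = {2, 6}  B6 = {3, 6}  B7 = {3, 9}  B8 = {9, 10}  B9 = {4, 10}
Tree: B1–B2, B2–B3, B3–B4, B4–B5, B5–B6, B6–B7, B7–B8, B8–B9
Each bag holds 2 vertices, so the decomposition has width 1, which upper-bounds the treewidth. G has an edge, so its treewidth is at least 1. Hence tw(G) = 1 exactly.

1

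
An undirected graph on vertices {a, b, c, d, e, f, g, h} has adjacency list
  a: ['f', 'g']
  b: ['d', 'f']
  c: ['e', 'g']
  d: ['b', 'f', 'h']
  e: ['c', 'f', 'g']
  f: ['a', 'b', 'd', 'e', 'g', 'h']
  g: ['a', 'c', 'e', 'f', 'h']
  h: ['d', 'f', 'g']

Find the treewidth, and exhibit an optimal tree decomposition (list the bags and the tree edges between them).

Treewidth 2.
One optimal decomposition is:
Bags: B1 = {e, f, g}  B2 = {f, g, h}  B3 = {d, f, h}  B4 = {c, e, g}  B5 = {b, d, f}  B6 = {a, f, g}
Tree: B1–B2, B2–B3, B1–B4, B3–B5, B2–B6

Every bag has size at most 3, so the width is 3 − 1 = 2 and tw(G) ≤ 2. For the lower bound, the 3 vertices {c, e, g} are pairwise adjacent, and any tree decomposition puts a clique entirely inside one bag — forcing width ≥ 2. Hence tw(G) = 2 exactly.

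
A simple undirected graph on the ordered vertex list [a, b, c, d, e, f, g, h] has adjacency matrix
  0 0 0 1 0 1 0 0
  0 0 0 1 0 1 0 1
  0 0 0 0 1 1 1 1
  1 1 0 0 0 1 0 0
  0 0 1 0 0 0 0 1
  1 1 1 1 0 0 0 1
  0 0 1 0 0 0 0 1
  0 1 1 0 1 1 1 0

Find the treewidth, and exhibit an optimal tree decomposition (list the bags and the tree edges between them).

Treewidth 2.
One such decomposition:
Bags: B1 = {b, d, f}  B2 = {a, d, f}  B3 = {b, f, h}  B4 = {c, f, h}  B5 = {c, g, h}  B6 = {c, e, h}
Tree: B1–B2, B1–B3, B3–B4, B4–B5, B4–B6

The largest bag has 3 vertices, giving width 2; this decomposition certifies tw(G) ≤ 2. Conversely, {c, g, h} is a clique of size 3, and the vertices of any clique must share a bag in every tree decomposition; so some bag has ≥ 3 vertices and tw(G) ≥ 2. The upper and lower bounds meet at 2, so that is the treewidth.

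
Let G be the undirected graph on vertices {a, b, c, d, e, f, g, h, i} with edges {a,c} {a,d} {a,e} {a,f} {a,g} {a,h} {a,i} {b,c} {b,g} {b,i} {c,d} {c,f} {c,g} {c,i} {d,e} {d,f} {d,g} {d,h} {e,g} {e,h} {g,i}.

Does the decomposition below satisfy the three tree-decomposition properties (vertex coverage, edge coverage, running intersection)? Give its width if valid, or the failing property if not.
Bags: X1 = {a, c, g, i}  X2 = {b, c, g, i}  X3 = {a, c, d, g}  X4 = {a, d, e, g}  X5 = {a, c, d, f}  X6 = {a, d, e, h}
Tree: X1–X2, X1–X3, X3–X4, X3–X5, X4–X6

Checking the three conditions: (i) the bags cover all of {a, b, c, d, e, f, g, h, i}; (ii) for each edge, some bag contains both endpoints; (iii) the bags containing any fixed vertex form a subtree. All hold, so the decomposition is valid with width 4 − 1 = 3.

Yes; width 3.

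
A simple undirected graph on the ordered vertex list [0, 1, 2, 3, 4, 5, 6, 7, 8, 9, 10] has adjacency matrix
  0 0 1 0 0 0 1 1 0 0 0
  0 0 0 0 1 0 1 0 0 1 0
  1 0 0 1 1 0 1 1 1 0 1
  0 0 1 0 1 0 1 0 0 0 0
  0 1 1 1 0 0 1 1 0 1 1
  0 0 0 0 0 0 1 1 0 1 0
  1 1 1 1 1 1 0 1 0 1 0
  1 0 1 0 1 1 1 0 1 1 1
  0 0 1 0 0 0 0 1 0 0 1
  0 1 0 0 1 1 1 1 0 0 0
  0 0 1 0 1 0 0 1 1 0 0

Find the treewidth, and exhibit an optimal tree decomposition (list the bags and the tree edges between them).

The largest bag has 4 vertices, giving width 3; this decomposition certifies tw(G) ≤ 3. For the lower bound, the 4 vertices {2, 7, 8, 10} are pairwise adjacent, and any tree decomposition puts a clique entirely inside one bag — forcing width ≥ 3. Combining the bounds, tw(G) = 3.

Treewidth 3.
One such decomposition:
Bags: B1 = {0, 2, 6, 7}  B2 = {2, 4, 6, 7}  B3 = {2, 4, 7, 10}  B4 = {4, 6, 7, 9}  B5 = {1, 4, 6, 9}  B6 = {5, 6, 7, 9}  B7 = {2, 7, 8, 10}  B8 = {2, 3, 4, 6}
Tree: B1–B2, B2–B3, B2–B4, B4–B5, B4–B6, B3–B7, B2–B8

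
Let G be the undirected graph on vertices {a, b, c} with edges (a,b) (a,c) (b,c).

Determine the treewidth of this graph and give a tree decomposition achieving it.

Treewidth 2.
Bags: B1 = {a, b, c}
Tree: (single bag)

A single bag containing all 3 vertices is trivially a valid decomposition of width 2. For the lower bound, the 3 vertices {a, b, c} are pairwise adjacent, and any tree decomposition puts a clique entirely inside one bag — forcing width ≥ 2. Hence tw(G) = 2 exactly.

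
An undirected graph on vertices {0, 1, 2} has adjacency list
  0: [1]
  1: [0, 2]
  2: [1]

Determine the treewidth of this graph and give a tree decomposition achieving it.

Treewidth 1.
One such decomposition:
Bags: B1 = {0, 1}  B2 = {1, 2}
Tree: B1–B2

Each bag holds 2 vertices, so the decomposition has width 1, which upper-bounds the treewidth. G has an edge, so its treewidth is at least 1. The upper and lower bounds meet at 1, so that is the treewidth.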